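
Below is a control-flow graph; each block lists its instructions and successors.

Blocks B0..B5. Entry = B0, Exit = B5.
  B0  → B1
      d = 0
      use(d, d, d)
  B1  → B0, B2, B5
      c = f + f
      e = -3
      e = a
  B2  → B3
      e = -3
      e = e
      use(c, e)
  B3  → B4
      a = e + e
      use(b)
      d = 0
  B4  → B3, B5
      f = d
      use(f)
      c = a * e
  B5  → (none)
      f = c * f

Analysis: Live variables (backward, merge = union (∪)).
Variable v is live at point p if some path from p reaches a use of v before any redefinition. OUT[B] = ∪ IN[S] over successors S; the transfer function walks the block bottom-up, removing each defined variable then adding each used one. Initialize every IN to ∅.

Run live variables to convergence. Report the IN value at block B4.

Answer: {a, b, d, e}

Derivation:
Converged values:
  B0:  IN={a, b, f}  OUT={a, b, f}
  B1:  IN={a, b, f}  OUT={a, b, c, f}
  B2:  IN={b, c}  OUT={b, e}
  B3:  IN={b, e}  OUT={a, b, d, e}
  B4:  IN={a, b, d, e}  OUT={b, c, e, f}
  B5:  IN={c, f}  OUT={}

Merge at B4: OUT[B4] = IN[B3] ⊔ IN[B5] = {b, c, e, f}
Applying B4's transfer function to that OUT value gives IN[B4] (row B4 above).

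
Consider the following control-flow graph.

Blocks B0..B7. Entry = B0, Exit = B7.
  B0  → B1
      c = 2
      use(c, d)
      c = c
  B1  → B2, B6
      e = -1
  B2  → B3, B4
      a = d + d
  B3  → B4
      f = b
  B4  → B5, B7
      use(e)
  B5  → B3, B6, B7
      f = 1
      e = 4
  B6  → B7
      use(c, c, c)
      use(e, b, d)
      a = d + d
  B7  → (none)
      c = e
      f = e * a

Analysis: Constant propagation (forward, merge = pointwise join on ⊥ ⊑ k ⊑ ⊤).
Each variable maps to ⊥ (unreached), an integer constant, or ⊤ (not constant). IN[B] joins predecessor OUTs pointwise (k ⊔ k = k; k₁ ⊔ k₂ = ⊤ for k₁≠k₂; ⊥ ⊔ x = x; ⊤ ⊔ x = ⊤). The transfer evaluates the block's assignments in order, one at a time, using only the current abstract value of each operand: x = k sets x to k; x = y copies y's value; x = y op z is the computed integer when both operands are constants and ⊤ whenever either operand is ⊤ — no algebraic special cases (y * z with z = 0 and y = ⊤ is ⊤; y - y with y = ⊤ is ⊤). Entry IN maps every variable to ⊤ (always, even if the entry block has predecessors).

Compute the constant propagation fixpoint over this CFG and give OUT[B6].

Converged values:
  B0:  IN=(all ⊤)  OUT={c:2; rest ⊤}
  B1:  IN={c:2; rest ⊤}  OUT={c:2, e:-1; rest ⊤}
  B2:  IN={c:2, e:-1; rest ⊤}  OUT={c:2, e:-1; rest ⊤}
  B3:  IN={c:2; rest ⊤}  OUT={c:2; rest ⊤}
  B4:  IN={c:2; rest ⊤}  OUT={c:2; rest ⊤}
  B5:  IN={c:2; rest ⊤}  OUT={c:2, e:4, f:1; rest ⊤}
  B6:  IN={c:2; rest ⊤}  OUT={c:2; rest ⊤}
  B7:  IN={c:2; rest ⊤}  OUT=(all ⊤)

Merge at B6: IN[B6] = OUT[B1] ⊔ OUT[B5] = {a: ⊤, b: ⊤, c: 2, d: ⊤, e: ⊤, f: ⊤}
Applying B6's transfer function to that IN value gives OUT[B6] (row B6 above).

Answer: {a: ⊤, b: ⊤, c: 2, d: ⊤, e: ⊤, f: ⊤}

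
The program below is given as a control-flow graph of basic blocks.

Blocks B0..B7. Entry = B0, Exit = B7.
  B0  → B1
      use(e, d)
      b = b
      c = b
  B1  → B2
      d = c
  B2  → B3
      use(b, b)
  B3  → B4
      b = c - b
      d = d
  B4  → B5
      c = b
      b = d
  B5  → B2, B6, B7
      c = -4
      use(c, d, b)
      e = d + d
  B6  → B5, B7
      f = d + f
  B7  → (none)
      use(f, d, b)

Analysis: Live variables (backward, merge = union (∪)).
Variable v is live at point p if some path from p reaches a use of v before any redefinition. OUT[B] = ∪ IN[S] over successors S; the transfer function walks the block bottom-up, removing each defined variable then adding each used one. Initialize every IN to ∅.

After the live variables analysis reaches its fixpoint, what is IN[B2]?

Converged values:
  B0:   IN={b, d, e, f}   OUT={b, c, f}
  B1:   IN={b, c, f}   OUT={b, c, d, f}
  B2:   IN={b, c, d, f}   OUT={b, c, d, f}
  B3:   IN={b, c, d, f}   OUT={b, d, f}
  B4:   IN={b, d, f}   OUT={b, d, f}
  B5:   IN={b, d, f}   OUT={b, c, d, f}
  B6:   IN={b, d, f}   OUT={b, d, f}
  B7:   IN={b, d, f}   OUT={}

Merge at B2: OUT[B2] = IN[B3] = {b, c, d, f}
Applying B2's transfer function to that OUT value gives IN[B2] (row B2 above).

Answer: {b, c, d, f}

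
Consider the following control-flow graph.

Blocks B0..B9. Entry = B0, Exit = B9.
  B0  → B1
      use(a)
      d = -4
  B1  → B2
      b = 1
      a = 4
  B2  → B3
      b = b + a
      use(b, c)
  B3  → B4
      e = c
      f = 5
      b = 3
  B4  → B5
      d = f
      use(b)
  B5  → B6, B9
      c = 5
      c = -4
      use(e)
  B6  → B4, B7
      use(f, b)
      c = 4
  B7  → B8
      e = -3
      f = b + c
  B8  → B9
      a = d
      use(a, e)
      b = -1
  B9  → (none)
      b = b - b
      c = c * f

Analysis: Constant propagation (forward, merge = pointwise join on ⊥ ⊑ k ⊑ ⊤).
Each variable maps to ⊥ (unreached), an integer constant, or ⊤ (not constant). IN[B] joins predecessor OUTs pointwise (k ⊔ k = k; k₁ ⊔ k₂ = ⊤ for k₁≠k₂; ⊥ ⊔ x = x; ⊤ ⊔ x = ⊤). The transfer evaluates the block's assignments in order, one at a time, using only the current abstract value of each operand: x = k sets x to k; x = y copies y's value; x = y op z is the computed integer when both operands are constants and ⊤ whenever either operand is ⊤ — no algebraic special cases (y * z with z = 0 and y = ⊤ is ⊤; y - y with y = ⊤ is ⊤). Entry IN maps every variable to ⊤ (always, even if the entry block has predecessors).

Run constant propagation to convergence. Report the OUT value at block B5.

Fixpoint table:
  B0:   IN=(all ⊤)   OUT={d:-4; rest ⊤}
  B1:   IN={d:-4; rest ⊤}   OUT={a:4, b:1, d:-4; rest ⊤}
  B2:   IN={a:4, b:1, d:-4; rest ⊤}   OUT={a:4, b:5, d:-4; rest ⊤}
  B3:   IN={a:4, b:5, d:-4; rest ⊤}   OUT={a:4, b:3, d:-4, f:5; rest ⊤}
  B4:   IN={a:4, b:3, f:5; rest ⊤}   OUT={a:4, b:3, d:5, f:5; rest ⊤}
  B5:   IN={a:4, b:3, d:5, f:5; rest ⊤}   OUT={a:4, b:3, c:-4, d:5, f:5; rest ⊤}
  B6:   IN={a:4, b:3, c:-4, d:5, f:5; rest ⊤}   OUT={a:4, b:3, c:4, d:5, f:5; rest ⊤}
  B7:   IN={a:4, b:3, c:4, d:5, f:5; rest ⊤}   OUT={a:4, b:3, c:4, d:5, e:-3, f:7; rest ⊤}
  B8:   IN={a:4, b:3, c:4, d:5, e:-3, f:7; rest ⊤}   OUT={a:5, b:-1, c:4, d:5, e:-3, f:7; rest ⊤}
  B9:   IN={d:5; rest ⊤}   OUT={d:5; rest ⊤}

Merge at B5: IN[B5] = OUT[B4] = {a: 4, b: 3, c: ⊤, d: 5, e: ⊤, f: 5}
Applying B5's transfer function to that IN value gives OUT[B5] (row B5 above).

Answer: {a: 4, b: 3, c: -4, d: 5, e: ⊤, f: 5}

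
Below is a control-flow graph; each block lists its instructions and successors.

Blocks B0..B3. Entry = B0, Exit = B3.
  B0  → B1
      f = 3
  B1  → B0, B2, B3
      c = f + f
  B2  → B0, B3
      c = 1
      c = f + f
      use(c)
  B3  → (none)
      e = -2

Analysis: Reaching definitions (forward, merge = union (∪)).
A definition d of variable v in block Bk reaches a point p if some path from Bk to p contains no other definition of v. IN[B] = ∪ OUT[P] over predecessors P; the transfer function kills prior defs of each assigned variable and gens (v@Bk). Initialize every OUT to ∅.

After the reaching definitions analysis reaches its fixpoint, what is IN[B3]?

Answer: {c@B1, c@B2, f@B0}

Derivation:
Converged values:
  B0:   IN={c@B1, c@B2, f@B0}   OUT={c@B1, c@B2, f@B0}
  B1:   IN={c@B1, c@B2, f@B0}   OUT={c@B1, f@B0}
  B2:   IN={c@B1, f@B0}   OUT={c@B2, f@B0}
  B3:   IN={c@B1, c@B2, f@B0}   OUT={c@B1, c@B2, e@B3, f@B0}

Merge at B3: IN[B3] = OUT[B1] ⊔ OUT[B2] = {c@B1, c@B2, f@B0}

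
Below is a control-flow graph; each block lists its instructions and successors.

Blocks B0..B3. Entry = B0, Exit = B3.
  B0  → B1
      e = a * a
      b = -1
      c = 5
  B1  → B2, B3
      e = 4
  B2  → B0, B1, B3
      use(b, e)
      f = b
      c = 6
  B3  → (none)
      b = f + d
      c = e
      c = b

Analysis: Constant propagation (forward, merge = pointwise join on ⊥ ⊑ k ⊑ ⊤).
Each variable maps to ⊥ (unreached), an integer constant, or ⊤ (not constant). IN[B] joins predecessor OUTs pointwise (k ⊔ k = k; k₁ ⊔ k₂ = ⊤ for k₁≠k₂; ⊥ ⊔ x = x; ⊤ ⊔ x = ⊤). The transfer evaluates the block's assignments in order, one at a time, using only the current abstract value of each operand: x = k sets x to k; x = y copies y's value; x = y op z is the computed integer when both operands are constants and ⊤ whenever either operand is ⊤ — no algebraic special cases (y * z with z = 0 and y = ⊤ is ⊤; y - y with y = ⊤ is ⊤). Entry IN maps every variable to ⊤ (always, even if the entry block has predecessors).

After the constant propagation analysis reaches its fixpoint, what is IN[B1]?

Fixpoint table:
  B0:   IN=(all ⊤)   OUT={b:-1, c:5; rest ⊤}
  B1:   IN={b:-1; rest ⊤}   OUT={b:-1, e:4; rest ⊤}
  B2:   IN={b:-1, e:4; rest ⊤}   OUT={b:-1, c:6, e:4, f:-1; rest ⊤}
  B3:   IN={b:-1, e:4; rest ⊤}   OUT={e:4; rest ⊤}

Merge at B1: IN[B1] = OUT[B0] ⊔ OUT[B2] = {a: ⊤, b: -1, c: ⊤, d: ⊤, e: ⊤, f: ⊤}

Answer: {a: ⊤, b: -1, c: ⊤, d: ⊤, e: ⊤, f: ⊤}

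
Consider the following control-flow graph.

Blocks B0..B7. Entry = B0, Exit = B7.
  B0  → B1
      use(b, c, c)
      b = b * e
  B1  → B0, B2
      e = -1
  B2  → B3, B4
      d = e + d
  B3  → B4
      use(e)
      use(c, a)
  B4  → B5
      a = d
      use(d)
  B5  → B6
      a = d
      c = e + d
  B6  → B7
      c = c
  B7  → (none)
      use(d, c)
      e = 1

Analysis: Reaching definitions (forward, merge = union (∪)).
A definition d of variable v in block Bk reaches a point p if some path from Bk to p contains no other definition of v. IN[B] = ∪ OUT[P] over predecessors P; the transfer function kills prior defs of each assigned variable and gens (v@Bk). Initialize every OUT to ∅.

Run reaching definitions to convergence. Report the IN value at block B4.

Answer: {b@B0, d@B2, e@B1}

Working:
Fixpoint table:
  B0: | IN={b@B0, e@B1} | OUT={b@B0, e@B1}
  B1: | IN={b@B0, e@B1} | OUT={b@B0, e@B1}
  B2: | IN={b@B0, e@B1} | OUT={b@B0, d@B2, e@B1}
  B3: | IN={b@B0, d@B2, e@B1} | OUT={b@B0, d@B2, e@B1}
  B4: | IN={b@B0, d@B2, e@B1} | OUT={a@B4, b@B0, d@B2, e@B1}
  B5: | IN={a@B4, b@B0, d@B2, e@B1} | OUT={a@B5, b@B0, c@B5, d@B2, e@B1}
  B6: | IN={a@B5, b@B0, c@B5, d@B2, e@B1} | OUT={a@B5, b@B0, c@B6, d@B2, e@B1}
  B7: | IN={a@B5, b@B0, c@B6, d@B2, e@B1} | OUT={a@B5, b@B0, c@B6, d@B2, e@B7}

Merge at B4: IN[B4] = OUT[B2] ⊔ OUT[B3] = {b@B0, d@B2, e@B1}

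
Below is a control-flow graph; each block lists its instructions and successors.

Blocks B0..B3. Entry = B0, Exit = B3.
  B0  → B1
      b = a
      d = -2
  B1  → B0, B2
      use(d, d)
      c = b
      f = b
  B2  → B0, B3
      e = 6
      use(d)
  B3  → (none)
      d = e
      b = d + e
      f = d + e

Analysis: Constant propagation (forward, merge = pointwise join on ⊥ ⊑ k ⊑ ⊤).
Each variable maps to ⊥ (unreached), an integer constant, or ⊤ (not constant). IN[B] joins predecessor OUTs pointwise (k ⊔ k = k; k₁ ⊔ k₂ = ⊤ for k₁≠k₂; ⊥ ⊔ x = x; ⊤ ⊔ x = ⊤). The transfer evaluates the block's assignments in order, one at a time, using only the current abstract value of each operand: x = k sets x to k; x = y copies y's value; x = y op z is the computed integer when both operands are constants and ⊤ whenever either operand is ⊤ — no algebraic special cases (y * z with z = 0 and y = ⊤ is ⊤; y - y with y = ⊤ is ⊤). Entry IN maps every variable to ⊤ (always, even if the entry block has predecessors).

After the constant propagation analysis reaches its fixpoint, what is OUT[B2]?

Answer: {a: ⊤, b: ⊤, c: ⊤, d: -2, e: 6, f: ⊤}

Trace:
Fixpoint table:
  B0:   IN=(all ⊤)   OUT={d:-2; rest ⊤}
  B1:   IN={d:-2; rest ⊤}   OUT={d:-2; rest ⊤}
  B2:   IN={d:-2; rest ⊤}   OUT={d:-2, e:6; rest ⊤}
  B3:   IN={d:-2, e:6; rest ⊤}   OUT={b:12, d:6, e:6, f:12; rest ⊤}

Merge at B2: IN[B2] = OUT[B1] = {a: ⊤, b: ⊤, c: ⊤, d: -2, e: ⊤, f: ⊤}
Applying B2's transfer function to that IN value gives OUT[B2] (row B2 above).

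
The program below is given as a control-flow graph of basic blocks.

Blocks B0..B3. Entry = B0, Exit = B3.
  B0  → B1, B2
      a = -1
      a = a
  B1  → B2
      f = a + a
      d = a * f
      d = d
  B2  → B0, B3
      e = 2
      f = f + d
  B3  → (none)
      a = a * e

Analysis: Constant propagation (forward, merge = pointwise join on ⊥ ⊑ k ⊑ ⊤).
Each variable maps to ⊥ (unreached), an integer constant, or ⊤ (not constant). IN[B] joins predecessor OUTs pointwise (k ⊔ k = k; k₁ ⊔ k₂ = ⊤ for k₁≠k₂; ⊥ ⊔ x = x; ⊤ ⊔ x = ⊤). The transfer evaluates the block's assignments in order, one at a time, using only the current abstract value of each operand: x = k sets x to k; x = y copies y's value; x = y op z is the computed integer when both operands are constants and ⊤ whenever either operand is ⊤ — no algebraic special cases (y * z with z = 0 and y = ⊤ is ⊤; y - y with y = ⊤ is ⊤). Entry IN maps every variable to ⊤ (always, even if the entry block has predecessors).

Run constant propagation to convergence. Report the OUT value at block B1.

Fixpoint table:
  B0:   IN=(all ⊤)   OUT={a:-1; rest ⊤}
  B1:   IN={a:-1; rest ⊤}   OUT={a:-1, d:2, f:-2; rest ⊤}
  B2:   IN={a:-1; rest ⊤}   OUT={a:-1, e:2; rest ⊤}
  B3:   IN={a:-1, e:2; rest ⊤}   OUT={a:-2, e:2; rest ⊤}

Merge at B1: IN[B1] = OUT[B0] = {a: -1, b: ⊤, c: ⊤, d: ⊤, e: ⊤, f: ⊤}
Applying B1's transfer function to that IN value gives OUT[B1] (row B1 above).

Answer: {a: -1, b: ⊤, c: ⊤, d: 2, e: ⊤, f: -2}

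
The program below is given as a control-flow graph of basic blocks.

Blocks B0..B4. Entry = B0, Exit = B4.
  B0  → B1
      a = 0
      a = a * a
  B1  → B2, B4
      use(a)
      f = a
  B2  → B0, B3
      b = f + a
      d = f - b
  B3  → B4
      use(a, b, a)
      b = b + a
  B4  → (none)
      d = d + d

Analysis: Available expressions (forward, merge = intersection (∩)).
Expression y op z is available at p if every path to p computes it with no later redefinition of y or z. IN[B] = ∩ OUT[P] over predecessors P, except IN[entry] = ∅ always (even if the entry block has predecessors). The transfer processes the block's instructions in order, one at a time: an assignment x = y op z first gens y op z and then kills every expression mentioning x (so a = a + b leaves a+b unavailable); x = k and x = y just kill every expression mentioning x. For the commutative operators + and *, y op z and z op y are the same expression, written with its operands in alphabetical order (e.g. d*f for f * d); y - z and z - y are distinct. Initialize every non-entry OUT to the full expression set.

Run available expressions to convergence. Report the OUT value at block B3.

Fixpoint table:
  B0:   IN={}   OUT={}
  B1:   IN={}   OUT={}
  B2:   IN={}   OUT={a+f, f-b}
  B3:   IN={a+f, f-b}   OUT={a+f}
  B4:   IN={}   OUT={}

Merge at B3: IN[B3] = OUT[B2] = {a+f, f-b}
Applying B3's transfer function to that IN value gives OUT[B3] (row B3 above).

Answer: {a+f}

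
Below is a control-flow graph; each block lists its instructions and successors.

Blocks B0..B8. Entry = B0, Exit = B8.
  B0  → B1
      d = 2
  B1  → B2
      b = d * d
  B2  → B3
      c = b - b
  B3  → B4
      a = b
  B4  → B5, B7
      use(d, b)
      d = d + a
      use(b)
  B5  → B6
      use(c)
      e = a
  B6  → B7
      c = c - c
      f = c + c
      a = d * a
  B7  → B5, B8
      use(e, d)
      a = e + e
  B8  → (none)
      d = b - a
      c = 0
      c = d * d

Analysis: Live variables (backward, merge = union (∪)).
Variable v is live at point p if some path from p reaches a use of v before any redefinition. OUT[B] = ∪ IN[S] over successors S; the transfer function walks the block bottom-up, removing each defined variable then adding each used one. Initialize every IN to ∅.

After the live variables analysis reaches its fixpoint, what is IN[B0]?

Converged values:
  B0:   IN={e}   OUT={d, e}
  B1:   IN={d, e}   OUT={b, d, e}
  B2:   IN={b, d, e}   OUT={b, c, d, e}
  B3:   IN={b, c, d, e}   OUT={a, b, c, d, e}
  B4:   IN={a, b, c, d, e}   OUT={a, b, c, d, e}
  B5:   IN={a, b, c, d}   OUT={a, b, c, d, e}
  B6:   IN={a, b, c, d, e}   OUT={b, c, d, e}
  B7:   IN={b, c, d, e}   OUT={a, b, c, d}
  B8:   IN={a, b}   OUT={}

Merge at B0: OUT[B0] = IN[B1] = {d, e}
Applying B0's transfer function to that OUT value gives IN[B0] (row B0 above).

Answer: {e}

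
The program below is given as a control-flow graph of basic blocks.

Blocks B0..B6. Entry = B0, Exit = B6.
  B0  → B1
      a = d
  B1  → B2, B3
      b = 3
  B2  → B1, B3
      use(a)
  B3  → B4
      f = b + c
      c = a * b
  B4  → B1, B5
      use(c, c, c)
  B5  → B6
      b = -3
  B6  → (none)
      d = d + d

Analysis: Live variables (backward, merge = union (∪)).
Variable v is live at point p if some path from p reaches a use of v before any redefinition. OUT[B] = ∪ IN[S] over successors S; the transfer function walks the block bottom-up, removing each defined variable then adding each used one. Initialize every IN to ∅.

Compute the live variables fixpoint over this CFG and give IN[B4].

Fixpoint table:
  B0: | IN={c, d} | OUT={a, c, d}
  B1: | IN={a, c, d} | OUT={a, b, c, d}
  B2: | IN={a, b, c, d} | OUT={a, b, c, d}
  B3: | IN={a, b, c, d} | OUT={a, c, d}
  B4: | IN={a, c, d} | OUT={a, c, d}
  B5: | IN={d} | OUT={d}
  B6: | IN={d} | OUT={}

Merge at B4: OUT[B4] = IN[B1] ⊔ IN[B5] = {a, c, d}
Applying B4's transfer function to that OUT value gives IN[B4] (row B4 above).

Answer: {a, c, d}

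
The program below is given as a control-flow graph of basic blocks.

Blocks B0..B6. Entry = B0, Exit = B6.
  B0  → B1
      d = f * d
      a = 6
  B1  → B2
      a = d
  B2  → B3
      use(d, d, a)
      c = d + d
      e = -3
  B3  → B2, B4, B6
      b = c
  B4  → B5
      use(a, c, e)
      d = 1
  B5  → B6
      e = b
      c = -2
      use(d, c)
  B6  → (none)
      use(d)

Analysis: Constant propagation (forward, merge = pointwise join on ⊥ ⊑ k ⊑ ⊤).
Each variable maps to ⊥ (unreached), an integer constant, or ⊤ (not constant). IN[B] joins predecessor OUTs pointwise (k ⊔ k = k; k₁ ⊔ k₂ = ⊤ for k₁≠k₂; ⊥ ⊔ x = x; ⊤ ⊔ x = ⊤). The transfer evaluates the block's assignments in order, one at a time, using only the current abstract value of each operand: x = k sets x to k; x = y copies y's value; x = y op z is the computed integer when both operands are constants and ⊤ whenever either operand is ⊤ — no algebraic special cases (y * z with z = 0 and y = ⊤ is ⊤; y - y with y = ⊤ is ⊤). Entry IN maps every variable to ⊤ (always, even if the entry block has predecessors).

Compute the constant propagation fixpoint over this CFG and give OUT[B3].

Answer: {a: ⊤, b: ⊤, c: ⊤, d: ⊤, e: -3, f: ⊤}

Trace:
Fixpoint table:
  B0: | IN=(all ⊤) | OUT={a:6; rest ⊤}
  B1: | IN={a:6; rest ⊤} | OUT=(all ⊤)
  B2: | IN=(all ⊤) | OUT={e:-3; rest ⊤}
  B3: | IN={e:-3; rest ⊤} | OUT={e:-3; rest ⊤}
  B4: | IN={e:-3; rest ⊤} | OUT={d:1, e:-3; rest ⊤}
  B5: | IN={d:1, e:-3; rest ⊤} | OUT={c:-2, d:1; rest ⊤}
  B6: | IN=(all ⊤) | OUT=(all ⊤)

Merge at B3: IN[B3] = OUT[B2] = {a: ⊤, b: ⊤, c: ⊤, d: ⊤, e: -3, f: ⊤}
Applying B3's transfer function to that IN value gives OUT[B3] (row B3 above).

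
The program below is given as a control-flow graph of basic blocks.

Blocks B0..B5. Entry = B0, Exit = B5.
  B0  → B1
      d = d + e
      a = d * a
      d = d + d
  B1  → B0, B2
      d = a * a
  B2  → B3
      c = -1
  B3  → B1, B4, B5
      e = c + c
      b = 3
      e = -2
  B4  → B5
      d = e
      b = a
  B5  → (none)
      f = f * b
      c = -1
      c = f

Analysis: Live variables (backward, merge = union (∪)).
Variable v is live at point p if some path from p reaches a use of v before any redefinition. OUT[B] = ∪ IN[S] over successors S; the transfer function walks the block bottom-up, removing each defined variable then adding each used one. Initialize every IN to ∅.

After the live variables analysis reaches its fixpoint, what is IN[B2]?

Per-block solution:
  B0: | IN={a, d, e, f} | OUT={a, e, f}
  B1: | IN={a, e, f} | OUT={a, d, e, f}
  B2: | IN={a, f} | OUT={a, c, f}
  B3: | IN={a, c, f} | OUT={a, b, e, f}
  B4: | IN={a, e, f} | OUT={b, f}
  B5: | IN={b, f} | OUT={}

Merge at B2: OUT[B2] = IN[B3] = {a, c, f}
Applying B2's transfer function to that OUT value gives IN[B2] (row B2 above).

Answer: {a, f}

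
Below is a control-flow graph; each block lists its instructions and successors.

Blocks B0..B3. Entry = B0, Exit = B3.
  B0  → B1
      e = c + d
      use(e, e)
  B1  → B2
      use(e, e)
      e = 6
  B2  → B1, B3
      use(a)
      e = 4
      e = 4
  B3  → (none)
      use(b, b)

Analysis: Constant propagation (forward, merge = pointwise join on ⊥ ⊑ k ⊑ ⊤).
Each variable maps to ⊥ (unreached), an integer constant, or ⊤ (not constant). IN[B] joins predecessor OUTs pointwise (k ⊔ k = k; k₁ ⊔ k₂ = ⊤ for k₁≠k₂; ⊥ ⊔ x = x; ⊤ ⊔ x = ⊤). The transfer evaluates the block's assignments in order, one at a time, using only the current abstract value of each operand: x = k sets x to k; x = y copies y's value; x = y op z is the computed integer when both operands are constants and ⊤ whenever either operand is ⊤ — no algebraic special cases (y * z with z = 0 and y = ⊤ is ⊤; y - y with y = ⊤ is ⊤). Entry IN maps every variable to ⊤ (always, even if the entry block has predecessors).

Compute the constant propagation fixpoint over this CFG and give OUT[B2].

Converged values:
  B0:   IN=(all ⊤)   OUT=(all ⊤)
  B1:   IN=(all ⊤)   OUT={e:6; rest ⊤}
  B2:   IN={e:6; rest ⊤}   OUT={e:4; rest ⊤}
  B3:   IN={e:4; rest ⊤}   OUT={e:4; rest ⊤}

Merge at B2: IN[B2] = OUT[B1] = {a: ⊤, b: ⊤, c: ⊤, d: ⊤, e: 6, f: ⊤}
Applying B2's transfer function to that IN value gives OUT[B2] (row B2 above).

Answer: {a: ⊤, b: ⊤, c: ⊤, d: ⊤, e: 4, f: ⊤}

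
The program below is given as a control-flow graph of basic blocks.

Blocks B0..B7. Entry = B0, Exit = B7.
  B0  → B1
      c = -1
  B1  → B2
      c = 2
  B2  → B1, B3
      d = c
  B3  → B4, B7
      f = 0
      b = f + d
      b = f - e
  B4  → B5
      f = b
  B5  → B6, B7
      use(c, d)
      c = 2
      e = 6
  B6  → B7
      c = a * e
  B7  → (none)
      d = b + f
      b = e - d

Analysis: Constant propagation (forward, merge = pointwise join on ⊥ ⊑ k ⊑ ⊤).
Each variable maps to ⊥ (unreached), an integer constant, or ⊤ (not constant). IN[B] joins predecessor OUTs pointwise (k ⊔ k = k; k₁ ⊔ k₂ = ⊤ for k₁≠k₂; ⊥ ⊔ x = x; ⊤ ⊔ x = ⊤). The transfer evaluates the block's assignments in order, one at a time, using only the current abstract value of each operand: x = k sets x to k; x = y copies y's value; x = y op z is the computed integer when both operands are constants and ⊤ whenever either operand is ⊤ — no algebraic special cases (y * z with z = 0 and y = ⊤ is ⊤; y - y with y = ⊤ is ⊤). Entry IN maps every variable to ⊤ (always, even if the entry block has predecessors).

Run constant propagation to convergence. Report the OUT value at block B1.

Per-block solution:
  B0: | IN=(all ⊤) | OUT={c:-1; rest ⊤}
  B1: | IN=(all ⊤) | OUT={c:2; rest ⊤}
  B2: | IN={c:2; rest ⊤} | OUT={c:2, d:2; rest ⊤}
  B3: | IN={c:2, d:2; rest ⊤} | OUT={c:2, d:2, f:0; rest ⊤}
  B4: | IN={c:2, d:2, f:0; rest ⊤} | OUT={c:2, d:2; rest ⊤}
  B5: | IN={c:2, d:2; rest ⊤} | OUT={c:2, d:2, e:6; rest ⊤}
  B6: | IN={c:2, d:2, e:6; rest ⊤} | OUT={d:2, e:6; rest ⊤}
  B7: | IN={d:2; rest ⊤} | OUT=(all ⊤)

Merge at B1: IN[B1] = OUT[B0] ⊔ OUT[B2] = {a: ⊤, b: ⊤, c: ⊤, d: ⊤, e: ⊤, f: ⊤}
Applying B1's transfer function to that IN value gives OUT[B1] (row B1 above).

Answer: {a: ⊤, b: ⊤, c: 2, d: ⊤, e: ⊤, f: ⊤}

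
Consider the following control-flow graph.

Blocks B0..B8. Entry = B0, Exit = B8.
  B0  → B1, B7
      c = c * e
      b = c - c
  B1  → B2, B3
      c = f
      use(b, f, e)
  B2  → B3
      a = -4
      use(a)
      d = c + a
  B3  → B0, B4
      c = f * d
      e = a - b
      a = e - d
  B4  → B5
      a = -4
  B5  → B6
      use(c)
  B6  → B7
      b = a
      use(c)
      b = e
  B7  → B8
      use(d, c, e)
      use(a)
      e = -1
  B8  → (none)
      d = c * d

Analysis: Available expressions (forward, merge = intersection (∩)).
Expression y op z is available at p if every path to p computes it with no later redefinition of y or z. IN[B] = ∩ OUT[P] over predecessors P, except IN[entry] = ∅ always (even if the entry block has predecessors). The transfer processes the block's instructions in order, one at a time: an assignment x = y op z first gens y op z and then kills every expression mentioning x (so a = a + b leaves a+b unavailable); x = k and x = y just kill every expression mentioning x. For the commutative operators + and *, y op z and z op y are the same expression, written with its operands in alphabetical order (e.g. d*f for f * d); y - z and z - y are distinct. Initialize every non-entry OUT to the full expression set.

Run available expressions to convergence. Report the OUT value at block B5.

Answer: {d*f, e-d}

Derivation:
Converged values:
  B0: | IN={} | OUT={c-c}
  B1: | IN={c-c} | OUT={}
  B2: | IN={} | OUT={a+c}
  B3: | IN={} | OUT={d*f, e-d}
  B4: | IN={d*f, e-d} | OUT={d*f, e-d}
  B5: | IN={d*f, e-d} | OUT={d*f, e-d}
  B6: | IN={d*f, e-d} | OUT={d*f, e-d}
  B7: | IN={} | OUT={}
  B8: | IN={} | OUT={}

Merge at B5: IN[B5] = OUT[B4] = {d*f, e-d}
Applying B5's transfer function to that IN value gives OUT[B5] (row B5 above).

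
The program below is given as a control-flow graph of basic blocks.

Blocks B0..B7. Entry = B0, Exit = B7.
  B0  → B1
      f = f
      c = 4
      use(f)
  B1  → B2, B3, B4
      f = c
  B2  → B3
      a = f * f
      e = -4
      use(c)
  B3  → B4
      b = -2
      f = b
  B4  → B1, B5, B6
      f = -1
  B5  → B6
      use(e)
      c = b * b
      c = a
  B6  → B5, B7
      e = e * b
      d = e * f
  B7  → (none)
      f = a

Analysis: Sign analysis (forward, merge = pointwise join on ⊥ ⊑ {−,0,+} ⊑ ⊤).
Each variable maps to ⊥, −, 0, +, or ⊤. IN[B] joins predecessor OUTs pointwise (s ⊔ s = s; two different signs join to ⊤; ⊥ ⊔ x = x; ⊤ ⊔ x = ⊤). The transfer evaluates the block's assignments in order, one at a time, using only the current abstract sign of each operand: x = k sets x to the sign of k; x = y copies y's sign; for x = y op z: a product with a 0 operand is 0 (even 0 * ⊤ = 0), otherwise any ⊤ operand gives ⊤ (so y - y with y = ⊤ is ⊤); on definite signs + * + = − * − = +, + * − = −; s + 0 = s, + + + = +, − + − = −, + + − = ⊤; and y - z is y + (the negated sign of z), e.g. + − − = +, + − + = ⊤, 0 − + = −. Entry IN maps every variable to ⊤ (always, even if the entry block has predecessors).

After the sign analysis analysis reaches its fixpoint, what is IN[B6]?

Answer: {a: ⊤, b: ⊤, c: ⊤, d: ⊤, e: ⊤, f: -}

Working:
Per-block solution:
  B0:  IN=(all ⊤)  OUT={c:+; rest ⊤}
  B1:  IN={c:+; rest ⊤}  OUT={c:+, f:+; rest ⊤}
  B2:  IN={c:+, f:+; rest ⊤}  OUT={a:+, c:+, e:-, f:+; rest ⊤}
  B3:  IN={c:+, f:+; rest ⊤}  OUT={b:-, c:+, f:-; rest ⊤}
  B4:  IN={c:+; rest ⊤}  OUT={c:+, f:-; rest ⊤}
  B5:  IN={f:-; rest ⊤}  OUT={f:-; rest ⊤}
  B6:  IN={f:-; rest ⊤}  OUT={f:-; rest ⊤}
  B7:  IN={f:-; rest ⊤}  OUT=(all ⊤)

Merge at B6: IN[B6] = OUT[B4] ⊔ OUT[B5] = {a: ⊤, b: ⊤, c: ⊤, d: ⊤, e: ⊤, f: -}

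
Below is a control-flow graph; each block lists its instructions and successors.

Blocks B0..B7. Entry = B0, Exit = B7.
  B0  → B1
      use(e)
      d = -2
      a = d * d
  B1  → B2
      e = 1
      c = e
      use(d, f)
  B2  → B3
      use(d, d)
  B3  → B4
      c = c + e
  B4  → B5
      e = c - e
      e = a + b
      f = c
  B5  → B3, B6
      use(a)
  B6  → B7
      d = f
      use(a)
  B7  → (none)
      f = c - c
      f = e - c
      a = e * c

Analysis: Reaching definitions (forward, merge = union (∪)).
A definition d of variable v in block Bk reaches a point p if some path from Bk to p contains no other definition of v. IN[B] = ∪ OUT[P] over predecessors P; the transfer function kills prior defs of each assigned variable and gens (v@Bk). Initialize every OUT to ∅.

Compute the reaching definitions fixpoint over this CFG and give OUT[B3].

Per-block solution:
  B0: | IN={} | OUT={a@B0, d@B0}
  B1: | IN={a@B0, d@B0} | OUT={a@B0, c@B1, d@B0, e@B1}
  B2: | IN={a@B0, c@B1, d@B0, e@B1} | OUT={a@B0, c@B1, d@B0, e@B1}
  B3: | IN={a@B0, c@B1, c@B3, d@B0, e@B1, e@B4, f@B4} | OUT={a@B0, c@B3, d@B0, e@B1, e@B4, f@B4}
  B4: | IN={a@B0, c@B3, d@B0, e@B1, e@B4, f@B4} | OUT={a@B0, c@B3, d@B0, e@B4, f@B4}
  B5: | IN={a@B0, c@B3, d@B0, e@B4, f@B4} | OUT={a@B0, c@B3, d@B0, e@B4, f@B4}
  B6: | IN={a@B0, c@B3, d@B0, e@B4, f@B4} | OUT={a@B0, c@B3, d@B6, e@B4, f@B4}
  B7: | IN={a@B0, c@B3, d@B6, e@B4, f@B4} | OUT={a@B7, c@B3, d@B6, e@B4, f@B7}

Merge at B3: IN[B3] = OUT[B2] ⊔ OUT[B5] = {a@B0, c@B1, c@B3, d@B0, e@B1, e@B4, f@B4}
Applying B3's transfer function to that IN value gives OUT[B3] (row B3 above).

Answer: {a@B0, c@B3, d@B0, e@B1, e@B4, f@B4}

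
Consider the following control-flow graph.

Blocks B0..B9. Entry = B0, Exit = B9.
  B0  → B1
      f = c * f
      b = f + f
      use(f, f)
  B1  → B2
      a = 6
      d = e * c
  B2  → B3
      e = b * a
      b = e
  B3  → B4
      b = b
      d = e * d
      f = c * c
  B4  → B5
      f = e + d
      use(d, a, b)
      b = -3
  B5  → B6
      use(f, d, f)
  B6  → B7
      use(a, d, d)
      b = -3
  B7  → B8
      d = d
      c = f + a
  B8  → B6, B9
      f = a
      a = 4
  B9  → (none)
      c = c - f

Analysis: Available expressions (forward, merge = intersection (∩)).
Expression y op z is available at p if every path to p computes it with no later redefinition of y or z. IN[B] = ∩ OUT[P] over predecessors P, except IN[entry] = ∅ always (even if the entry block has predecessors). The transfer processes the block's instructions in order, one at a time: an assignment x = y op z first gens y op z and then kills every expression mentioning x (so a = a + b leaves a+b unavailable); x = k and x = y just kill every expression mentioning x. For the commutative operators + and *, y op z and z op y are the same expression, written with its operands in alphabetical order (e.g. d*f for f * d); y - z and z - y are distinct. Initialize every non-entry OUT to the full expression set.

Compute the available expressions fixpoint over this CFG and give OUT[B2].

Converged values:
  B0:  IN={}  OUT={f+f}
  B1:  IN={f+f}  OUT={c*e, f+f}
  B2:  IN={c*e, f+f}  OUT={f+f}
  B3:  IN={f+f}  OUT={c*c}
  B4:  IN={c*c}  OUT={c*c, d+e}
  B5:  IN={c*c, d+e}  OUT={c*c, d+e}
  B6:  IN={}  OUT={}
  B7:  IN={}  OUT={a+f}
  B8:  IN={a+f}  OUT={}
  B9:  IN={}  OUT={}

Merge at B2: IN[B2] = OUT[B1] = {c*e, f+f}
Applying B2's transfer function to that IN value gives OUT[B2] (row B2 above).

Answer: {f+f}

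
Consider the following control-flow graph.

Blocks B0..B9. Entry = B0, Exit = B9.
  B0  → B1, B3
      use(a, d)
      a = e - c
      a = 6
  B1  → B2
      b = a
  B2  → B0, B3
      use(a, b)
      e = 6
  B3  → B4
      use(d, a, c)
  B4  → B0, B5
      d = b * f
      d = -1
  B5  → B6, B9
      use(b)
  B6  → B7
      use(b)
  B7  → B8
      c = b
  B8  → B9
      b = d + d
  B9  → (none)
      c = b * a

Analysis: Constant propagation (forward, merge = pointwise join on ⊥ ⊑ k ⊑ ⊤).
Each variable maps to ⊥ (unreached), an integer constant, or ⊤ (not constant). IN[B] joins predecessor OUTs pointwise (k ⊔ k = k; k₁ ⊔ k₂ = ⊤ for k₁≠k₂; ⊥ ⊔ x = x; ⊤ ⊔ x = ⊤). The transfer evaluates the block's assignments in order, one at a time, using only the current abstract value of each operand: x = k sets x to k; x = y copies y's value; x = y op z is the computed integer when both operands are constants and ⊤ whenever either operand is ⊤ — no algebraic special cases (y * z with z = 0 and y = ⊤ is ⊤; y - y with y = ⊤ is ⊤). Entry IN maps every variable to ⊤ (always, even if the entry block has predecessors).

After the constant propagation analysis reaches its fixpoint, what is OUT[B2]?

Fixpoint table:
  B0: | IN=(all ⊤) | OUT={a:6; rest ⊤}
  B1: | IN={a:6; rest ⊤} | OUT={a:6, b:6; rest ⊤}
  B2: | IN={a:6, b:6; rest ⊤} | OUT={a:6, b:6, e:6; rest ⊤}
  B3: | IN={a:6; rest ⊤} | OUT={a:6; rest ⊤}
  B4: | IN={a:6; rest ⊤} | OUT={a:6, d:-1; rest ⊤}
  B5: | IN={a:6, d:-1; rest ⊤} | OUT={a:6, d:-1; rest ⊤}
  B6: | IN={a:6, d:-1; rest ⊤} | OUT={a:6, d:-1; rest ⊤}
  B7: | IN={a:6, d:-1; rest ⊤} | OUT={a:6, d:-1; rest ⊤}
  B8: | IN={a:6, d:-1; rest ⊤} | OUT={a:6, b:-2, d:-1; rest ⊤}
  B9: | IN={a:6, d:-1; rest ⊤} | OUT={a:6, d:-1; rest ⊤}

Merge at B2: IN[B2] = OUT[B1] = {a: 6, b: 6, c: ⊤, d: ⊤, e: ⊤, f: ⊤}
Applying B2's transfer function to that IN value gives OUT[B2] (row B2 above).

Answer: {a: 6, b: 6, c: ⊤, d: ⊤, e: 6, f: ⊤}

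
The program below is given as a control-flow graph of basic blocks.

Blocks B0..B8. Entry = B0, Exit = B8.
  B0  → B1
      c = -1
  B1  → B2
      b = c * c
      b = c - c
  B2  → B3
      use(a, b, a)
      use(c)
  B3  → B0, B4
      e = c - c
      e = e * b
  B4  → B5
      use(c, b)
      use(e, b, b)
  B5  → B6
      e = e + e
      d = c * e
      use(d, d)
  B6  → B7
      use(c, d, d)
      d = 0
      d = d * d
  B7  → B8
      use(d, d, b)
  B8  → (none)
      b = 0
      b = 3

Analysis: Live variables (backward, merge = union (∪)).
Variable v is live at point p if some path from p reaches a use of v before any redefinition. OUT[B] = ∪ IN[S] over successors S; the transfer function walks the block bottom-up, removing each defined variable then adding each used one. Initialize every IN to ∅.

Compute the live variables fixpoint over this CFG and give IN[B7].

Converged values:
  B0:  IN={a}  OUT={a, c}
  B1:  IN={a, c}  OUT={a, b, c}
  B2:  IN={a, b, c}  OUT={a, b, c}
  B3:  IN={a, b, c}  OUT={a, b, c, e}
  B4:  IN={b, c, e}  OUT={b, c, e}
  B5:  IN={b, c, e}  OUT={b, c, d}
  B6:  IN={b, c, d}  OUT={b, d}
  B7:  IN={b, d}  OUT={}
  B8:  IN={}  OUT={}

Merge at B7: OUT[B7] = IN[B8] = {}
Applying B7's transfer function to that OUT value gives IN[B7] (row B7 above).

Answer: {b, d}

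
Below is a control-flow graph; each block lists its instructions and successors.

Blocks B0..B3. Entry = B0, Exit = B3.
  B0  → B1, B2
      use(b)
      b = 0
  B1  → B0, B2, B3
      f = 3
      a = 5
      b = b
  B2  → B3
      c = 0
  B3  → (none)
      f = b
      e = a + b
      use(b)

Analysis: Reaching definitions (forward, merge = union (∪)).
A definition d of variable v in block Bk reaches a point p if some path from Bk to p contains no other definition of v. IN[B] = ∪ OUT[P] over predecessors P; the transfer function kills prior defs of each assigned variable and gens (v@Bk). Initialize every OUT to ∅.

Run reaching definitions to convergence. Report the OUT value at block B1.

Converged values:
  B0: | IN={a@B1, b@B1, f@B1} | OUT={a@B1, b@B0, f@B1}
  B1: | IN={a@B1, b@B0, f@B1} | OUT={a@B1, b@B1, f@B1}
  B2: | IN={a@B1, b@B0, b@B1, f@B1} | OUT={a@B1, b@B0, b@B1, c@B2, f@B1}
  B3: | IN={a@B1, b@B0, b@B1, c@B2, f@B1} | OUT={a@B1, b@B0, b@B1, c@B2, e@B3, f@B3}

Merge at B1: IN[B1] = OUT[B0] = {a@B1, b@B0, f@B1}
Applying B1's transfer function to that IN value gives OUT[B1] (row B1 above).

Answer: {a@B1, b@B1, f@B1}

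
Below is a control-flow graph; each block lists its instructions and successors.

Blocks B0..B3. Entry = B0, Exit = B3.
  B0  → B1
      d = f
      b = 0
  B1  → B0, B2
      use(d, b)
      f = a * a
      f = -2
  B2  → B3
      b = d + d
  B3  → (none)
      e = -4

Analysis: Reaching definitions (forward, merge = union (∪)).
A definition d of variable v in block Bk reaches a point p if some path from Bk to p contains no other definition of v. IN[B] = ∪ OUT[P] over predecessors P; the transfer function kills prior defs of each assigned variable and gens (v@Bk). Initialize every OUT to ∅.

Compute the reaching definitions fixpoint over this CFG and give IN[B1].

Answer: {b@B0, d@B0, f@B1}

Trace:
Per-block solution:
  B0: | IN={b@B0, d@B0, f@B1} | OUT={b@B0, d@B0, f@B1}
  B1: | IN={b@B0, d@B0, f@B1} | OUT={b@B0, d@B0, f@B1}
  B2: | IN={b@B0, d@B0, f@B1} | OUT={b@B2, d@B0, f@B1}
  B3: | IN={b@B2, d@B0, f@B1} | OUT={b@B2, d@B0, e@B3, f@B1}

Merge at B1: IN[B1] = OUT[B0] = {b@B0, d@B0, f@B1}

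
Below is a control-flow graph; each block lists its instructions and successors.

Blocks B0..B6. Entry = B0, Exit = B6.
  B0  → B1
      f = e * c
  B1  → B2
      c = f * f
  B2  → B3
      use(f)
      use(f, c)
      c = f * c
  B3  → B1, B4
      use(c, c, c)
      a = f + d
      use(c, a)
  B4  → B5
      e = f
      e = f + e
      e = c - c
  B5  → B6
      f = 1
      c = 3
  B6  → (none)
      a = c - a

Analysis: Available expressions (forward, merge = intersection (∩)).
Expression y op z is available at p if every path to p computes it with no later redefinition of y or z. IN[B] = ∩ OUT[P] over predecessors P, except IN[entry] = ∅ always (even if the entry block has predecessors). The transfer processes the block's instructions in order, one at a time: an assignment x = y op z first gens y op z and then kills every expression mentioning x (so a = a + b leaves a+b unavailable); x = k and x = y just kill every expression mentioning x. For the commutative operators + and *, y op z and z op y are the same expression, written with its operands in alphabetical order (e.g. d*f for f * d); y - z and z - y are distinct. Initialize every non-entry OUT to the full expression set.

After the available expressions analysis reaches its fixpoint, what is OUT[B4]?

Answer: {c-c, d+f, f*f}

Trace:
Per-block solution:
  B0:   IN={}   OUT={c*e}
  B1:   IN={}   OUT={f*f}
  B2:   IN={f*f}   OUT={f*f}
  B3:   IN={f*f}   OUT={d+f, f*f}
  B4:   IN={d+f, f*f}   OUT={c-c, d+f, f*f}
  B5:   IN={c-c, d+f, f*f}   OUT={}
  B6:   IN={}   OUT={}

Merge at B4: IN[B4] = OUT[B3] = {d+f, f*f}
Applying B4's transfer function to that IN value gives OUT[B4] (row B4 above).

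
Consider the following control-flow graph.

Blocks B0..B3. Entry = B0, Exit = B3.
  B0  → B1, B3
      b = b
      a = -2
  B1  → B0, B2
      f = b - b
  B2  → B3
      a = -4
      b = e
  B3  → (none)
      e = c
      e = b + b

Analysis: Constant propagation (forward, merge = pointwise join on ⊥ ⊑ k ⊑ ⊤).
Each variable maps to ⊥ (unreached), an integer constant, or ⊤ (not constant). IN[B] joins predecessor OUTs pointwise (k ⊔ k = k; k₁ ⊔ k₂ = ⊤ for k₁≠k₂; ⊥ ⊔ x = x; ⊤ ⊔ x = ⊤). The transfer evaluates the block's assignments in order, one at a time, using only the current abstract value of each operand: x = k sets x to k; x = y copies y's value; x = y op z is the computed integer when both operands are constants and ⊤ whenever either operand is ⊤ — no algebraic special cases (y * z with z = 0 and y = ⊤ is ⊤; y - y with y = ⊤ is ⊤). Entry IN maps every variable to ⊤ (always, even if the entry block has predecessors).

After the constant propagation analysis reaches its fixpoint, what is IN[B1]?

Fixpoint table:
  B0: | IN=(all ⊤) | OUT={a:-2; rest ⊤}
  B1: | IN={a:-2; rest ⊤} | OUT={a:-2; rest ⊤}
  B2: | IN={a:-2; rest ⊤} | OUT={a:-4; rest ⊤}
  B3: | IN=(all ⊤) | OUT=(all ⊤)

Merge at B1: IN[B1] = OUT[B0] = {a: -2, b: ⊤, c: ⊤, d: ⊤, e: ⊤, f: ⊤}

Answer: {a: -2, b: ⊤, c: ⊤, d: ⊤, e: ⊤, f: ⊤}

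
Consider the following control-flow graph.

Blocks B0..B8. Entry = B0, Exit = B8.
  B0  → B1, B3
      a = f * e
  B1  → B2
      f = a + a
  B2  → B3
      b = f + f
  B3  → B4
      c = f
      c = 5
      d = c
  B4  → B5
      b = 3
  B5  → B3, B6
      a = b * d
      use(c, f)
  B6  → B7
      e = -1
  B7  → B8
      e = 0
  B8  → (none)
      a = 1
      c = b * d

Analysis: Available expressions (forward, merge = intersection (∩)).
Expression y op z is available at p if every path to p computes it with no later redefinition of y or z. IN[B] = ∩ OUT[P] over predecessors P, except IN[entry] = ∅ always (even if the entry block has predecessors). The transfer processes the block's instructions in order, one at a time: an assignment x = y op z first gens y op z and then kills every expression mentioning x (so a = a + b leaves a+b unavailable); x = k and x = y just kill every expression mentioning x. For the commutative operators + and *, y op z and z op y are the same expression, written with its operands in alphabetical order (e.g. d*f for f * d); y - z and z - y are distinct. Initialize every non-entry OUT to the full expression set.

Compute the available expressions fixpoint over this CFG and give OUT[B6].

Fixpoint table:
  B0: | IN={} | OUT={e*f}
  B1: | IN={e*f} | OUT={a+a}
  B2: | IN={a+a} | OUT={a+a, f+f}
  B3: | IN={} | OUT={}
  B4: | IN={} | OUT={}
  B5: | IN={} | OUT={b*d}
  B6: | IN={b*d} | OUT={b*d}
  B7: | IN={b*d} | OUT={b*d}
  B8: | IN={b*d} | OUT={b*d}

Merge at B6: IN[B6] = OUT[B5] = {b*d}
Applying B6's transfer function to that IN value gives OUT[B6] (row B6 above).

Answer: {b*d}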